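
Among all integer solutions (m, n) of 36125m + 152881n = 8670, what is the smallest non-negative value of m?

Reduce mod 152881: 36125m ≡ 8670 (mod 152881). With g = gcd(36125, 152881) = 289 dividing 8670, divide through: 125m ≡ 30 (mod 529).
Since gcd(125, 529) = 1, m ≡ 30·(125)⁻¹ ≡ 233 (mod 529). Smallest non-negative: 233.

233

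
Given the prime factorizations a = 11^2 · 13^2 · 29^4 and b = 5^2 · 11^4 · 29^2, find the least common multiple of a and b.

43751147236225

max exponent per prime: 5^2 · 11^4 · 13^2 · 29^4 = 43751147236225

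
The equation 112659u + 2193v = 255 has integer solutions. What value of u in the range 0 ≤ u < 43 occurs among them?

gcd(112659, 2193) = 51 (Euclid: 112659 = 51·2193 + 816; 2193 = 2·816 + 561; 816 = 1·561 + 255; 561 = 2·255 + 51; 255 = 5·51 + 0), and 51 | 255.
Extended Euclid: 112659·(-8) + 2193·(411) = 51. Scale by 5: u₀ = -40.
General solution u = u₀ + 43t; reducing mod 43 gives u = 3 (and v = -154).

3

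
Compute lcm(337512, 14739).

gcd first: 337512 = 22·14739 + 13254; 14739 = 1·13254 + 1485; 13254 = 8·1485 + 1374; 1485 = 1·1374 + 111; 1374 = 12·111 + 42; 111 = 2·42 + 27; 42 = 1·27 + 15; 27 = 1·15 + 12; 15 = 1·12 + 3; 12 = 4·3 + 0 → gcd = 3
lcm = 337512·14739/gcd = 4974589368/3 = 1658196456

1658196456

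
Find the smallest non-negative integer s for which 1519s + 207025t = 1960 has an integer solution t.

4090

Euclid: 207025 = 136·1519 + 441; 1519 = 3·441 + 196; 441 = 2·196 + 49; 196 = 4·49 + 0 → gcd = 49; 1960 = 49·40.
Back-substitution yields 1519·(-954) + 207025·(7) = 49, so one solution is s = -954·40 = -38160, t = 7·40 = 280.
Solutions in s differ by 207025/49 = 4225; the one in [0, 4225) is -38160 mod 4225 = 4090.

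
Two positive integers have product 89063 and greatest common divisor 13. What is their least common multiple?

gcd·lcm = product, so lcm = 89063/13 = 6851.

6851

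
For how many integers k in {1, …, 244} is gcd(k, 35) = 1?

168

35 = 5·7. Inclusion–exclusion on these primes:
244 − ⌊244/5⌋ − ⌊244/7⌋ + ⌊244/35⌋ = 168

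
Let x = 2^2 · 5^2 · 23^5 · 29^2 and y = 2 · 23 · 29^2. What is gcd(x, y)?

38686

min exponent per shared prime: 2 · 23 · 29^2 = 38686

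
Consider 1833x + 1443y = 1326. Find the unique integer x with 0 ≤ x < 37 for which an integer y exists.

gcd(1833, 1443) = 39 (Euclid: 1833 = 1·1443 + 390; 1443 = 3·390 + 273; 390 = 1·273 + 117; 273 = 2·117 + 39; 117 = 3·39 + 0), and 39 | 1326.
Extended Euclid: 1833·(-11) + 1443·(14) = 39. Scale by 34: x₀ = -374.
General solution x = x₀ + 37t; reducing mod 37 gives x = 33 (and y = -41).

33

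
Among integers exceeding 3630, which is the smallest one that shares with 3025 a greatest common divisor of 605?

3025 = 605·5. Any x with gcd(x, 3025) = 605 is a multiple of 605, say 605s, with s coprime to 5.
Need s > 3630/605, so s ≥ 7. First s ≥ 7 with gcd(s, 5) = 1 is s = 7. Thus x = 605·7 = 4235.

4235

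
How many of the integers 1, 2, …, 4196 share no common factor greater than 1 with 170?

170 = 2·5·17. Inclusion–exclusion on these primes:
4196 − ⌊4196/2⌋ − ⌊4196/5⌋ − ⌊4196/17⌋ + ⌊4196/10⌋ + ⌊4196/34⌋ + ⌊4196/85⌋ − ⌊4196/170⌋ = 1580

1580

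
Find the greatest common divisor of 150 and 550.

50

Euclid: 550 = 3·150 + 100; 150 = 1·100 + 50; 100 = 2·50 + 0. Last nonzero remainder: 50.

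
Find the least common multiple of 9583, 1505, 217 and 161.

lcm(9583, 1505) = 9583·1505/gcd = 14422415/7 = 2060345
lcm(2060345, 217) = 2060345·217/gcd = 447094865/7 = 63870695
lcm(63870695, 161) = 63870695·161/gcd = 10283181895/7 = 1469025985

1469025985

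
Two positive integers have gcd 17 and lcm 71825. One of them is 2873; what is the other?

Using pq = gcd(p,q)·lcm(p,q) = 17·71825 = 1221025, we get q = 1221025/2873 = 425.

425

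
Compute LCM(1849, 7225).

gcd first: 7225 = 3·1849 + 1678; 1849 = 1·1678 + 171; 1678 = 9·171 + 139; 171 = 1·139 + 32; 139 = 4·32 + 11; 32 = 2·11 + 10; 11 = 1·10 + 1; 10 = 10·1 + 0 → gcd = 1
lcm = 1849·7225/gcd = 13359025/1 = 13359025

13359025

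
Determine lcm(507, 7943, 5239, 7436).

32502756

507 = 3 · 13²; 7943 = 13² · 47; 5239 = 13² · 31; 7436 = 2² · 11 · 13²
lcm takes max exponent of each prime: 2² · 3 · 11 · 13² · 31 · 47 = 32502756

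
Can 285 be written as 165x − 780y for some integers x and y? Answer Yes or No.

gcd(165, 780): 780 = 4·165 + 120; 165 = 1·120 + 45; 120 = 2·45 + 30; 45 = 1·30 + 15; 30 = 2·15 + 0 → 15
15 divides 285, so a solution exists.

Yes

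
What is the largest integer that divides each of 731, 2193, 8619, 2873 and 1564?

17

gcd(731, 2193): 2193 = 3·731 + 0 → 731
gcd(731, 8619): 8619 = 11·731 + 578; 731 = 1·578 + 153; 578 = 3·153 + 119; 153 = 1·119 + 34; 119 = 3·34 + 17; 34 = 2·17 + 0 → 17
gcd(17, 2873): 2873 = 169·17 + 0 → 17
gcd(17, 1564): 1564 = 92·17 + 0 → 17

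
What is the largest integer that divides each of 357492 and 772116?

357492 = 2² · 3 · 31³
772116 = 2² · 3 · 37² · 47
Common: 2² · 3 = 12

12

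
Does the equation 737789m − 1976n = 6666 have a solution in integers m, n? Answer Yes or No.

By Bézout, 737789m − 1976n = 6666 has integer solutions iff gcd(737789, 1976) | 6666.
Euclid: 737789 = 373·1976 + 741; 1976 = 2·741 + 494; 741 = 1·494 + 247; 494 = 2·247 + 0. gcd = 247; 6666 mod 247 = 244. No.

No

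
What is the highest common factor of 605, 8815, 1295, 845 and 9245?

5

605 = 5 · 11²; 8815 = 5 · 41 · 43; 1295 = 5 · 7 · 37; 845 = 5 · 13²; 9245 = 5 · 43²
gcd takes min exponent of each prime: 5 = 5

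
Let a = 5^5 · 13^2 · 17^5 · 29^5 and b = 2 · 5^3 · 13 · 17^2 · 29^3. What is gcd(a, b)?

min exponent per shared prime: 5^3 · 13 · 17^2 · 29^3 = 11453684125

11453684125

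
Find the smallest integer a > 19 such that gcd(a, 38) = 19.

gcd(a, 38) = 19 forces 19 | a; write a = 19s. Then gcd(19s, 19·2) = 19·gcd(s, 2), so need gcd(s, 2) = 1.
19s > 19 gives s ≥ 2. The least s ≥ 2 coprime to 2 is 3, so a = 19·3 = 57.

57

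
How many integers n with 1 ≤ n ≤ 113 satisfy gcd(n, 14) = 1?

14 = 2·7. Inclusion–exclusion on these primes:
113 − ⌊113/2⌋ − ⌊113/7⌋ + ⌊113/14⌋ = 49

49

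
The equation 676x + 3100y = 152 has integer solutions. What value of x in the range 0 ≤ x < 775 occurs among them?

202

Reduce mod 3100: 676x ≡ 152 (mod 3100). With g = gcd(676, 3100) = 4 dividing 152, divide through: 169x ≡ 38 (mod 775).
Since gcd(169, 775) = 1, x ≡ 38·(169)⁻¹ ≡ 202 (mod 775). Smallest non-negative: 202.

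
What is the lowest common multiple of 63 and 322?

2898

gcd first: 322 = 5·63 + 7; 63 = 9·7 + 0 → gcd = 7
lcm = 63·322/gcd = 20286/7 = 2898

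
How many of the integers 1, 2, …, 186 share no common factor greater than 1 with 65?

65 = 5·13. Inclusion–exclusion on these primes:
186 − ⌊186/5⌋ − ⌊186/13⌋ + ⌊186/65⌋ = 137

137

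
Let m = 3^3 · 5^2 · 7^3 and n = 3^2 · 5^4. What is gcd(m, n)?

min exponent per shared prime: 3^2 · 5^2 = 225

225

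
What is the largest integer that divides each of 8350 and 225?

25

8350 = 2 · 5² · 167
225 = 3² · 5²
Common: 5² = 25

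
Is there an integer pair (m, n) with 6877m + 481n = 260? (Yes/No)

Yes

By Bézout, 6877m + 481n = 260 has integer solutions iff gcd(6877, 481) | 260.
Euclid: 6877 = 14·481 + 143; 481 = 3·143 + 52; 143 = 2·52 + 39; 52 = 1·39 + 13; 39 = 3·13 + 0. gcd = 13; 260 mod 13 = 0. Yes.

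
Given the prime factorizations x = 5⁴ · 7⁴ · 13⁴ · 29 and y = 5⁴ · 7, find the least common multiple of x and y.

max exponent per prime: 5⁴ · 7⁴ · 13⁴ · 29 = 1242921168125

1242921168125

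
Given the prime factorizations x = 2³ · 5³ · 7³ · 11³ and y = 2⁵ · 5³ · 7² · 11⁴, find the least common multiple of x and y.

20087452000

max exponent per prime: 2⁵ · 5³ · 7³ · 11⁴ = 20087452000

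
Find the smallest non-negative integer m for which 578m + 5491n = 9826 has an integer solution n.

gcd(578, 5491) = 289 (Euclid: 5491 = 9·578 + 289; 578 = 2·289 + 0), and 289 | 9826.
Extended Euclid: 578·(-9) + 5491·(1) = 289. Scale by 34: m₀ = -306.
General solution m = m₀ + 19t; reducing mod 19 gives m = 17 (and n = 0).

17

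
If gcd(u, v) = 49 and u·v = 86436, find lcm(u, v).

1764

For any two positive integers, gcd × lcm equals their product. Hence lcm = 86436 / 49 = 1764.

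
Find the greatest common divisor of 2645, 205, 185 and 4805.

5

gcd(2645, 205): 2645 = 12·205 + 185; 205 = 1·185 + 20; 185 = 9·20 + 5; 20 = 4·5 + 0 → 5
gcd(5, 185): 185 = 37·5 + 0 → 5
gcd(5, 4805): 4805 = 961·5 + 0 → 5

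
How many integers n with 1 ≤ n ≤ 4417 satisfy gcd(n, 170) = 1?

Prime factors of 170: 2, 5, 17. Count integers ≤ 4417 divisible by none of them.
By inclusion–exclusion: 4417 − ⌊4417/2⌋ − ⌊4417/5⌋ − ⌊4417/17⌋ + ⌊4417/10⌋ + ⌊4417/34⌋ + ⌊4417/85⌋ − ⌊4417/170⌋ = 1663.

1663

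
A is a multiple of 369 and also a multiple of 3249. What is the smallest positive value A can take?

gcd first: 3249 = 8·369 + 297; 369 = 1·297 + 72; 297 = 4·72 + 9; 72 = 8·9 + 0 → gcd = 9
lcm = 369·3249/gcd = 1198881/9 = 133209

133209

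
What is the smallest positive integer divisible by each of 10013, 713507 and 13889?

951104831

lcm(10013, 713507) = 10013·713507/gcd = 7144345591/323 = 22118717
lcm(22118717, 13889) = 22118717·13889/gcd = 307206860413/323 = 951104831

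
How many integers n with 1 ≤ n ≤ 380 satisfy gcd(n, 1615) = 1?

Prime factors of 1615: 5, 17, 19. Count integers ≤ 380 divisible by none of them.
By inclusion–exclusion: 380 − ⌊380/5⌋ − ⌊380/17⌋ − ⌊380/19⌋ + ⌊380/85⌋ + ⌊380/95⌋ + ⌊380/323⌋ − ⌊380/1615⌋ = 271.

271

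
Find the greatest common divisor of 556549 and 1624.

Euclid: 556549 = 342·1624 + 1141; 1624 = 1·1141 + 483; 1141 = 2·483 + 175; 483 = 2·175 + 133; 175 = 1·133 + 42; 133 = 3·42 + 7; 42 = 6·7 + 0. Last nonzero remainder: 7.

7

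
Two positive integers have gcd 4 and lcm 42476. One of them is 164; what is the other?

a·b = gcd·lcm = 4·42476 = 169904, so b = 169904/164 = 1036.

1036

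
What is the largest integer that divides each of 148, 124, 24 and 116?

4

gcd(148, 124): 148 = 1·124 + 24; 124 = 5·24 + 4; 24 = 6·4 + 0 → 4
gcd(4, 24): 24 = 6·4 + 0 → 4
gcd(4, 116): 116 = 29·4 + 0 → 4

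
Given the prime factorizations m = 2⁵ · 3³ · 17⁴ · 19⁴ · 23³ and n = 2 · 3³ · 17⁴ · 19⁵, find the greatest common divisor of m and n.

min exponent per shared prime: 2 · 3³ · 17⁴ · 19⁴ = 587765173014

587765173014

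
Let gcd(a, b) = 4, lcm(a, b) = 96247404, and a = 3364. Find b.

114444

a·b = gcd·lcm = 4·96247404 = 384989616, so b = 384989616/3364 = 114444.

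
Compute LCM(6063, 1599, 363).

391021059

6063 = 3 · 43 · 47; 1599 = 3 · 13 · 41; 363 = 3 · 11²
lcm takes max exponent of each prime: 3 · 11² · 13 · 41 · 43 · 47 = 391021059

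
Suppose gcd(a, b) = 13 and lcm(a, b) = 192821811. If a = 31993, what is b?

78351

Using ab = gcd(a,b)·lcm(a,b) = 13·192821811 = 2506683543, we get b = 2506683543/31993 = 78351.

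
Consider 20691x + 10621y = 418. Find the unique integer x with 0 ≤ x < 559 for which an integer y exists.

192

gcd(20691, 10621) = 19 (Euclid: 20691 = 1·10621 + 10070; 10621 = 1·10070 + 551; 10070 = 18·551 + 152; 551 = 3·152 + 95; 152 = 1·95 + 57; 95 = 1·57 + 38; 57 = 1·38 + 19; 38 = 2·19 + 0), and 19 | 418.
Extended Euclid: 20691·(212) + 10621·(-413) = 19. Scale by 22: x₀ = 4664.
General solution x = x₀ + 559t; reducing mod 559 gives x = 192 (and y = -374).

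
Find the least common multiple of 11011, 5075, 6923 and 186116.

11011 = 7 · 11² · 13; 5075 = 5² · 7 · 29; 6923 = 7 · 23 · 43; 186116 = 2² · 7 · 17² · 23
lcm takes max exponent of each prime: 2² · 5² · 7 · 11² · 13 · 17² · 23 · 29 · 43 = 9126807589900

9126807589900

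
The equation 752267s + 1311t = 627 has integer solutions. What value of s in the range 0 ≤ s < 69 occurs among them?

gcd(752267, 1311) = 19 (Euclid: 752267 = 573·1311 + 1064; 1311 = 1·1064 + 247; 1064 = 4·247 + 76; 247 = 3·76 + 19; 76 = 4·19 + 0), and 19 | 627.
Extended Euclid: 752267·(-16) + 1311·(9181) = 19. Scale by 33: s₀ = -528.
General solution s = s₀ + 69k; reducing mod 69 gives s = 24 (and t = -13771).

24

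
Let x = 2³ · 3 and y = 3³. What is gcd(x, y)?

min exponent per shared prime: 3 = 3

3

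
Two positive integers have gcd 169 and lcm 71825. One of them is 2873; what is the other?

u·v = gcd·lcm = 169·71825 = 12138425, so v = 12138425/2873 = 4225.

4225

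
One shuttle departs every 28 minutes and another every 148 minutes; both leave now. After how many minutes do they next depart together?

gcd first: 148 = 5·28 + 8; 28 = 3·8 + 4; 8 = 2·4 + 0 → gcd = 4
lcm = 28·148/gcd = 4144/4 = 1036

1036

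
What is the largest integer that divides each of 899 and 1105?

1

Euclid: 1105 = 1·899 + 206; 899 = 4·206 + 75; 206 = 2·75 + 56; 75 = 1·56 + 19; 56 = 2·19 + 18; 19 = 1·18 + 1; 18 = 18·1 + 0. Last nonzero remainder: 1.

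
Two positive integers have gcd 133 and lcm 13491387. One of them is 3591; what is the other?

Using pq = gcd(p,q)·lcm(p,q) = 133·13491387 = 1794354471, we get q = 1794354471/3591 = 499681.

499681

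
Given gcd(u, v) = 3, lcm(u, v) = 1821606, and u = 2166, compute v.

2523

Using uv = gcd(u,v)·lcm(u,v) = 3·1821606 = 5464818, we get v = 5464818/2166 = 2523.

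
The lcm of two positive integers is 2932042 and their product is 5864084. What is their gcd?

gcd·lcm = product, so gcd = 5864084/2932042 = 2.

2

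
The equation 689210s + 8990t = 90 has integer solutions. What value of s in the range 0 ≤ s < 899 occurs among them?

253

gcd(689210, 8990) = 10 (Euclid: 689210 = 76·8990 + 5970; 8990 = 1·5970 + 3020; 5970 = 1·3020 + 2950; 3020 = 1·2950 + 70; 2950 = 42·70 + 10; 70 = 7·10 + 0), and 10 | 90.
Extended Euclid: 689210·(128) + 8990·(-9813) = 10. Scale by 9: s₀ = 1152.
General solution s = s₀ + 899k; reducing mod 899 gives s = 253 (and t = -19396).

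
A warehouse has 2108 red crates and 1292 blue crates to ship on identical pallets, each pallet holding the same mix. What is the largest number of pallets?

68

2108 = 2² · 17 · 31
1292 = 2² · 17 · 19
Common: 2² · 17 = 68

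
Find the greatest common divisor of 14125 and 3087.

Euclid: 14125 = 4·3087 + 1777; 3087 = 1·1777 + 1310; 1777 = 1·1310 + 467; 1310 = 2·467 + 376; 467 = 1·376 + 91; 376 = 4·91 + 12; 91 = 7·12 + 7; 12 = 1·7 + 5; 7 = 1·5 + 2; 5 = 2·2 + 1; 2 = 2·1 + 0. Last nonzero remainder: 1.

1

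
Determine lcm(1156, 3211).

3711916

1156 = 2² · 17²; 3211 = 13² · 19
max exponents: 2² · 13² · 17² · 19 = 3711916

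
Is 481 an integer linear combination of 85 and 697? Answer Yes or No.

No

gcd(85, 697): 697 = 8·85 + 17; 85 = 5·17 + 0 → 17
17 does not divide 481, so a solution does not exist.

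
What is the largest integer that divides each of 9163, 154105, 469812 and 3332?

9163 = 7² · 11 · 17; 154105 = 5 · 7² · 17 · 37; 469812 = 2² · 3 · 7² · 17 · 47; 3332 = 2² · 7² · 17
gcd takes min exponent of each prime: 7² · 17 = 833

833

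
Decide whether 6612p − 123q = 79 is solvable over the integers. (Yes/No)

By Bézout, 6612p − 123q = 79 has integer solutions iff gcd(6612, 123) | 79.
Euclid: 6612 = 53·123 + 93; 123 = 1·93 + 30; 93 = 3·30 + 3; 30 = 10·3 + 0. gcd = 3; 79 mod 3 = 1. No.

No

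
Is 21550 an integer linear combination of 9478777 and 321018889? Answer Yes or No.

gcd(9478777, 321018889): 321018889 = 33·9478777 + 8219248; 9478777 = 1·8219248 + 1259529; 8219248 = 6·1259529 + 662074; 1259529 = 1·662074 + 597455; 662074 = 1·597455 + 64619; 597455 = 9·64619 + 15884; 64619 = 4·15884 + 1083; 15884 = 14·1083 + 722; 1083 = 1·722 + 361; 722 = 2·361 + 0 → 361
361 does not divide 21550, so a solution does not exist.

No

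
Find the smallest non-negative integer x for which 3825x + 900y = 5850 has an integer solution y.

gcd(3825, 900) = 225 (Euclid: 3825 = 4·900 + 225; 900 = 4·225 + 0), and 225 | 5850.
Extended Euclid: 3825·(1) + 900·(-4) = 225. Scale by 26: x₀ = 26.
General solution x = x₀ + 4t; reducing mod 4 gives x = 2 (and y = -2).

2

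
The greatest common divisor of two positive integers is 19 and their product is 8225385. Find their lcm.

gcd·lcm = product, so lcm = 8225385/19 = 432915.

432915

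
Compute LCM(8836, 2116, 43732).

51103509652

8836 = 2² · 47²; 2116 = 2² · 23²; 43732 = 2² · 13 · 29²
lcm takes max exponent of each prime: 2² · 13 · 23² · 29² · 47² = 51103509652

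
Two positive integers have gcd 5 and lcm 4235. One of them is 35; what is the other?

Using uv = gcd(u,v)·lcm(u,v) = 5·4235 = 21175, we get v = 21175/35 = 605.

605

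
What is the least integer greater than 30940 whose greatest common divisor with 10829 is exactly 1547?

34034

Multiples of 1547 above 30940: 1547·21, 1547·22, … . Need the cofactor coprime to 10829/1547 = 7.
Checking s = 21, 22, … the first with gcd(s, 7) = 1 is s = 22, giving 34034.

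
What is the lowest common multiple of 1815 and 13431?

67155

1815 = 3 · 5 · 11²; 13431 = 3 · 11² · 37
max exponents: 3 · 5 · 11² · 37 = 67155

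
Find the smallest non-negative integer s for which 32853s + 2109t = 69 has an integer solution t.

310

Euclid: 32853 = 15·2109 + 1218; 2109 = 1·1218 + 891; 1218 = 1·891 + 327; 891 = 2·327 + 237; 327 = 1·237 + 90; 237 = 2·90 + 57; 90 = 1·57 + 33; 57 = 1·33 + 24; 33 = 1·24 + 9; 24 = 2·9 + 6; 9 = 1·6 + 3; 6 = 2·3 + 0 → gcd = 3; 69 = 3·23.
Back-substitution yields 32853·(258) + 2109·(-4019) = 3, so one solution is s = 258·23 = 5934, t = -4019·23 = -92437.
Solutions in s differ by 2109/3 = 703; the one in [0, 703) is 5934 mod 703 = 310.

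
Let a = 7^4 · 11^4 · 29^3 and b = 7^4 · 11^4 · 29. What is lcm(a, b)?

857347516949

max exponent per prime: 7^4 · 11^4 · 29^3 = 857347516949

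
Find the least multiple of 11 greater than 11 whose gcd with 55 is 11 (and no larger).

22

55 = 11·5. Any x with gcd(x, 55) = 11 is a multiple of 11, say 11s, with s coprime to 5.
Need s > 11/11, so s ≥ 2. First s ≥ 2 with gcd(s, 5) = 1 is s = 2. Thus x = 11·2 = 22.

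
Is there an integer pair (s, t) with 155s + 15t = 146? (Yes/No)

By Bézout, 155s + 15t = 146 has integer solutions iff gcd(155, 15) | 146.
Euclid: 155 = 10·15 + 5; 15 = 3·5 + 0. gcd = 5; 146 mod 5 = 1. No.

No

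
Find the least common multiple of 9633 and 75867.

12821523

gcd first: 75867 = 7·9633 + 8436; 9633 = 1·8436 + 1197; 8436 = 7·1197 + 57; 1197 = 21·57 + 0 → gcd = 57
lcm = 9633·75867/gcd = 730826811/57 = 12821523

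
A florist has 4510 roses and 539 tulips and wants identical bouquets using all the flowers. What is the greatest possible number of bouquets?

11

Euclid: 4510 = 8·539 + 198; 539 = 2·198 + 143; 198 = 1·143 + 55; 143 = 2·55 + 33; 55 = 1·33 + 22; 33 = 1·22 + 11; 22 = 2·11 + 0. Last nonzero remainder: 11.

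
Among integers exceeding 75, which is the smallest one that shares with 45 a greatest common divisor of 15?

45 = 15·3. Any t with gcd(t, 45) = 15 is a multiple of 15, say 15s, with s coprime to 3.
Need s > 75/15, so s ≥ 6. First s ≥ 6 with gcd(s, 3) = 1 is s = 7. Thus t = 15·7 = 105.

105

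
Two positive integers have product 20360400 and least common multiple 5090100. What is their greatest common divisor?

gcd·lcm = product, so gcd = 20360400/5090100 = 4.

4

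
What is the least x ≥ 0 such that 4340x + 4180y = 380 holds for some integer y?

133

Reduce mod 4180: 4340x ≡ 380 (mod 4180). With g = gcd(4340, 4180) = 20 dividing 380, divide through: 217x ≡ 19 (mod 209).
Since gcd(217, 209) = 1, x ≡ 19·(217)⁻¹ ≡ 133 (mod 209). Smallest non-negative: 133.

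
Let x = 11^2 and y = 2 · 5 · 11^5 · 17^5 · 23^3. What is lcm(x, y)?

27822204645650690

max exponent per prime: 2 · 5 · 11^5 · 17^5 · 23^3 = 27822204645650690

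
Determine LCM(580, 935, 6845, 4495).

4602933940

580 = 2² · 5 · 29; 935 = 5 · 11 · 17; 6845 = 5 · 37²; 4495 = 5 · 29 · 31
lcm takes max exponent of each prime: 2² · 5 · 11 · 17 · 29 · 31 · 37² = 4602933940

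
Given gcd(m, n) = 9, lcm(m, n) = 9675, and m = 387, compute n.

225

m·n = gcd·lcm = 9·9675 = 87075, so n = 87075/387 = 225.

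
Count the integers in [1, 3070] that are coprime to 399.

1663

Prime factors of 399: 3, 7, 19. Count integers ≤ 3070 divisible by none of them.
By inclusion–exclusion: 3070 − ⌊3070/3⌋ − ⌊3070/7⌋ − ⌊3070/19⌋ + ⌊3070/21⌋ + ⌊3070/57⌋ + ⌊3070/133⌋ − ⌊3070/399⌋ = 1663.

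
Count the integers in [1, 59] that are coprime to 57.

38

Prime factors of 57: 3, 19. Count integers ≤ 59 divisible by none of them.
By inclusion–exclusion: 59 − ⌊59/3⌋ − ⌊59/19⌋ + ⌊59/57⌋ = 38.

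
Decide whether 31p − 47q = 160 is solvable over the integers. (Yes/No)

Yes

By Bézout, 31p − 47q = 160 has integer solutions iff gcd(31, 47) | 160.
Euclid: 47 = 1·31 + 16; 31 = 1·16 + 15; 16 = 1·15 + 1; 15 = 15·1 + 0. gcd = 1; 160 mod 1 = 0. Yes.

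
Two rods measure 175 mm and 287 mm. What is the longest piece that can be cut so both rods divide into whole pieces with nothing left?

Euclid: 287 = 1·175 + 112; 175 = 1·112 + 63; 112 = 1·63 + 49; 63 = 1·49 + 14; 49 = 3·14 + 7; 14 = 2·7 + 0. Last nonzero remainder: 7.

7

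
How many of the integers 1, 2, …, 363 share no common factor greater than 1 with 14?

Prime factors of 14: 2, 7. Count integers ≤ 363 divisible by none of them.
By inclusion–exclusion: 363 − ⌊363/2⌋ − ⌊363/7⌋ + ⌊363/14⌋ = 156.

156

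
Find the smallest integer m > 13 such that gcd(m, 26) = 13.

39

gcd(m, 26) = 13 forces 13 | m; write m = 13s. Then gcd(13s, 13·2) = 13·gcd(s, 2), so need gcd(s, 2) = 1.
13s > 13 gives s ≥ 2. The least s ≥ 2 coprime to 2 is 3, so m = 13·3 = 39.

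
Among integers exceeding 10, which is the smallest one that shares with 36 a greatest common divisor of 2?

36 = 2·18. Any k with gcd(k, 36) = 2 is a multiple of 2, say 2s, with s coprime to 18.
Need s > 10/2, so s ≥ 6. First s ≥ 6 with gcd(s, 18) = 1 is s = 7. Thus k = 2·7 = 14.

14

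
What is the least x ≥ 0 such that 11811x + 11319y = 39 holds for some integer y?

3474

gcd(11811, 11319) = 3 (Euclid: 11811 = 1·11319 + 492; 11319 = 23·492 + 3; 492 = 164·3 + 0), and 3 | 39.
Extended Euclid: 11811·(-23) + 11319·(24) = 3. Scale by 13: x₀ = -299.
General solution x = x₀ + 3773t; reducing mod 3773 gives x = 3474 (and y = -3625).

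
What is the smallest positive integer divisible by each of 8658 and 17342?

5774886

8658 = 2 · 3² · 13 · 37; 17342 = 2 · 13 · 23 · 29
max exponents: 2 · 3² · 13 · 23 · 29 · 37 = 5774886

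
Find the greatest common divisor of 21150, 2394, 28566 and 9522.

18

21150 = 2 · 3² · 5² · 47; 2394 = 2 · 3² · 7 · 19; 28566 = 2 · 3³ · 23²; 9522 = 2 · 3² · 23²
gcd takes min exponent of each prime: 2 · 3² = 18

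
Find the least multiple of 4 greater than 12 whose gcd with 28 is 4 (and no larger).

28 = 4·7. Any m with gcd(m, 28) = 4 is a multiple of 4, say 4s, with s coprime to 7.
Need s > 12/4, so s ≥ 4. First s ≥ 4 with gcd(s, 7) = 1 is s = 4. Thus m = 4·4 = 16.

16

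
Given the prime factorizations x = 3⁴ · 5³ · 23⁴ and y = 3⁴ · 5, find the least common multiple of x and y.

max exponent per prime: 3⁴ · 5³ · 23⁴ = 2833390125

2833390125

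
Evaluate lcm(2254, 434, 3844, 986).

2254 = 2 · 7² · 23; 434 = 2 · 7 · 31; 3844 = 2² · 31²; 986 = 2 · 17 · 29
lcm takes max exponent of each prime: 2² · 7² · 17 · 23 · 29 · 31² = 2135768684

2135768684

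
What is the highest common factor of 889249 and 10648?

889249 = 23² · 41²
10648 = 2³ · 11³
Common: 1 = 1

1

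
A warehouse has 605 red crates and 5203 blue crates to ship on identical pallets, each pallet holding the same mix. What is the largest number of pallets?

121

605 = 5 · 11²
5203 = 11² · 43
Common: 11² = 121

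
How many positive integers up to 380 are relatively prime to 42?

Prime factors of 42: 2, 3, 7. Count integers ≤ 380 divisible by none of them.
By inclusion–exclusion: 380 − ⌊380/2⌋ − ⌊380/3⌋ − ⌊380/7⌋ + ⌊380/6⌋ + ⌊380/14⌋ + ⌊380/21⌋ − ⌊380/42⌋ = 109.

109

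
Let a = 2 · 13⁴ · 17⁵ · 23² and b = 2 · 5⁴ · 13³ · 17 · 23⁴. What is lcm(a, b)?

14185327705464321250

max exponent per prime: 2 · 5⁴ · 13⁴ · 17⁵ · 23⁴ = 14185327705464321250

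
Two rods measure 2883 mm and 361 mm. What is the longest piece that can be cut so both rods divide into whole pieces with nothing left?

2883 = 3 · 31²
361 = 19²
Common: 1 = 1

1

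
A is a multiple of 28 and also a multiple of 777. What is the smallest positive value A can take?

3108

28 = 2² · 7; 777 = 3 · 7 · 37
max exponents: 2² · 3 · 7 · 37 = 3108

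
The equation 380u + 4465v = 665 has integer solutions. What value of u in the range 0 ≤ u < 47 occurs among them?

Euclid: 4465 = 11·380 + 285; 380 = 1·285 + 95; 285 = 3·95 + 0 → gcd = 95; 665 = 95·7.
Back-substitution yields 380·(12) + 4465·(-1) = 95, so one solution is u = 12·7 = 84, v = -1·7 = -7.
Solutions in u differ by 4465/95 = 47; the one in [0, 47) is 84 mod 47 = 37.

37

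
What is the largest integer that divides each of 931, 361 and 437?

gcd(931, 361): 931 = 2·361 + 209; 361 = 1·209 + 152; 209 = 1·152 + 57; 152 = 2·57 + 38; 57 = 1·38 + 19; 38 = 2·19 + 0 → 19
gcd(19, 437): 437 = 23·19 + 0 → 19

19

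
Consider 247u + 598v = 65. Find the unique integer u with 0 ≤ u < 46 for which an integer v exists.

39

Euclid: 598 = 2·247 + 104; 247 = 2·104 + 39; 104 = 2·39 + 26; 39 = 1·26 + 13; 26 = 2·13 + 0 → gcd = 13; 65 = 13·5.
Back-substitution yields 247·(17) + 598·(-7) = 13, so one solution is u = 17·5 = 85, v = -7·5 = -35.
Solutions in u differ by 598/13 = 46; the one in [0, 46) is 85 mod 46 = 39.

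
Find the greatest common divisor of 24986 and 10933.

13

Euclid: 24986 = 2·10933 + 3120; 10933 = 3·3120 + 1573; 3120 = 1·1573 + 1547; 1573 = 1·1547 + 26; 1547 = 59·26 + 13; 26 = 2·13 + 0. Last nonzero remainder: 13.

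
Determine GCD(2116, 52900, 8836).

2116 = 2² · 23²; 52900 = 2² · 5² · 23²; 8836 = 2² · 47²
gcd takes min exponent of each prime: 2² = 4

4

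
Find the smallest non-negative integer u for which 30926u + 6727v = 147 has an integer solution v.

879

Reduce mod 6727: 30926u ≡ 147 (mod 6727). With g = gcd(30926, 6727) = 7 dividing 147, divide through: 4418u ≡ 21 (mod 961).
Since gcd(4418, 961) = 1, u ≡ 21·(4418)⁻¹ ≡ 879 (mod 961). Smallest non-negative: 879.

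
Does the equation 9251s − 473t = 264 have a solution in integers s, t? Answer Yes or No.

gcd(9251, 473): 9251 = 19·473 + 264; 473 = 1·264 + 209; 264 = 1·209 + 55; 209 = 3·55 + 44; 55 = 1·44 + 11; 44 = 4·11 + 0 → 11
11 divides 264, so a solution exists.

Yes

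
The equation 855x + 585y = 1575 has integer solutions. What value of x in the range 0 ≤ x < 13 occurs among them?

Reduce mod 585: 855x ≡ 1575 (mod 585). With g = gcd(855, 585) = 45 dividing 1575, divide through: 19x ≡ 35 (mod 13).
Since gcd(19, 13) = 1, x ≡ 35·(19)⁻¹ ≡ 8 (mod 13). Smallest non-negative: 8.

8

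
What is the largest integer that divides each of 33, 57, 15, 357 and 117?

3

33 = 3 · 11; 57 = 3 · 19; 15 = 3 · 5; 357 = 3 · 7 · 17; 117 = 3² · 13
gcd takes min exponent of each prime: 3 = 3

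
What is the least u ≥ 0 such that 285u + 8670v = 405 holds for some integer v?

Reduce mod 8670: 285u ≡ 405 (mod 8670). With g = gcd(285, 8670) = 15 dividing 405, divide through: 19u ≡ 27 (mod 578).
Since gcd(19, 578) = 1, u ≡ 27·(19)⁻¹ ≡ 549 (mod 578). Smallest non-negative: 549.

549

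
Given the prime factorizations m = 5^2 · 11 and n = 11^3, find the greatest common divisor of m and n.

11

min exponent per shared prime: 11 = 11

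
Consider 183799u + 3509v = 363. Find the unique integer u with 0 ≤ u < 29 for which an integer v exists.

gcd(183799, 3509) = 121 (Euclid: 183799 = 52·3509 + 1331; 3509 = 2·1331 + 847; 1331 = 1·847 + 484; 847 = 1·484 + 363; 484 = 1·363 + 121; 363 = 3·121 + 0), and 121 | 363.
Extended Euclid: 183799·(8) + 3509·(-419) = 121. Scale by 3: u₀ = 24.
General solution u = u₀ + 29t; reducing mod 29 gives u = 24 (and v = -1257).

24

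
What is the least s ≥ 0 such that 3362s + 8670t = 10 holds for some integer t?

Reduce mod 8670: 3362s ≡ 10 (mod 8670). With g = gcd(3362, 8670) = 2 dividing 10, divide through: 1681s ≡ 5 (mod 4335).
Since gcd(1681, 4335) = 1, s ≡ 5·(1681)⁻¹ ≡ 1145 (mod 4335). Smallest non-negative: 1145.

1145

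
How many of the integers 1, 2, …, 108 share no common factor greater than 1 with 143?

91

Prime factors of 143: 11, 13. Count integers ≤ 108 divisible by none of them.
By inclusion–exclusion: 108 − ⌊108/11⌋ − ⌊108/13⌋ + ⌊108/143⌋ = 91.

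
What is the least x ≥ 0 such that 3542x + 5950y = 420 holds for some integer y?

410

gcd(3542, 5950) = 14 (Euclid: 5950 = 1·3542 + 2408; 3542 = 1·2408 + 1134; 2408 = 2·1134 + 140; 1134 = 8·140 + 14; 140 = 10·14 + 0), and 14 | 420.
Extended Euclid: 3542·(42) + 5950·(-25) = 14. Scale by 30: x₀ = 1260.
General solution x = x₀ + 425t; reducing mod 425 gives x = 410 (and y = -244).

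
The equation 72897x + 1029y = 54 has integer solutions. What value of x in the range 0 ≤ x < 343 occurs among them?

gcd(72897, 1029) = 3 (Euclid: 72897 = 70·1029 + 867; 1029 = 1·867 + 162; 867 = 5·162 + 57; 162 = 2·57 + 48; 57 = 1·48 + 9; 48 = 5·9 + 3; 9 = 3·3 + 0), and 3 | 54.
Extended Euclid: 72897·(-108) + 1029·(7651) = 3. Scale by 18: x₀ = -1944.
General solution x = x₀ + 343t; reducing mod 343 gives x = 114 (and y = -8076).

114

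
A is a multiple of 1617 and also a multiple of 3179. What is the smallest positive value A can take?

467313

gcd first: 3179 = 1·1617 + 1562; 1617 = 1·1562 + 55; 1562 = 28·55 + 22; 55 = 2·22 + 11; 22 = 2·11 + 0 → gcd = 11
lcm = 1617·3179/gcd = 5140443/11 = 467313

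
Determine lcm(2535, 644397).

gcd first: 644397 = 254·2535 + 507; 2535 = 5·507 + 0 → gcd = 507
lcm = 2535·644397/gcd = 1633546395/507 = 3221985

3221985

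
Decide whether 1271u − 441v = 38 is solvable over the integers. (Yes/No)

gcd(1271, 441): 1271 = 2·441 + 389; 441 = 1·389 + 52; 389 = 7·52 + 25; 52 = 2·25 + 2; 25 = 12·2 + 1; 2 = 2·1 + 0 → 1
1 divides 38, so a solution exists.

Yes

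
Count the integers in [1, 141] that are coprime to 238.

238 = 2·7·17. Inclusion–exclusion on these primes:
141 − ⌊141/2⌋ − ⌊141/7⌋ − ⌊141/17⌋ + ⌊141/14⌋ + ⌊141/34⌋ + ⌊141/119⌋ − ⌊141/238⌋ = 58

58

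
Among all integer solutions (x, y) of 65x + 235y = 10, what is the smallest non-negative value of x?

Reduce mod 235: 65x ≡ 10 (mod 235). With g = gcd(65, 235) = 5 dividing 10, divide through: 13x ≡ 2 (mod 47).
Since gcd(13, 47) = 1, x ≡ 2·(13)⁻¹ ≡ 11 (mod 47). Smallest non-negative: 11.

11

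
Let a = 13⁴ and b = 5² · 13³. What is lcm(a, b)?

714025

max exponent per prime: 5² · 13⁴ = 714025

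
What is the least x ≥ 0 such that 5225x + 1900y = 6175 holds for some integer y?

3

Euclid: 5225 = 2·1900 + 1425; 1900 = 1·1425 + 475; 1425 = 3·475 + 0 → gcd = 475; 6175 = 475·13.
Back-substitution yields 5225·(-1) + 1900·(3) = 475, so one solution is x = -1·13 = -13, y = 3·13 = 39.
Solutions in x differ by 1900/475 = 4; the one in [0, 4) is -13 mod 4 = 3.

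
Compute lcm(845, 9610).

1624090

845 = 5 · 13²; 9610 = 2 · 5 · 31²
max exponents: 2 · 5 · 13² · 31² = 1624090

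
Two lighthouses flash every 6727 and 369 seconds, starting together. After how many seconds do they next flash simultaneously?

2482263

gcd first: 6727 = 18·369 + 85; 369 = 4·85 + 29; 85 = 2·29 + 27; 29 = 1·27 + 2; 27 = 13·2 + 1; 2 = 2·1 + 0 → gcd = 1
lcm = 6727·369/gcd = 2482263/1 = 2482263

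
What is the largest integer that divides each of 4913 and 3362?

1

4913 = 17³
3362 = 2 · 41²
Common: 1 = 1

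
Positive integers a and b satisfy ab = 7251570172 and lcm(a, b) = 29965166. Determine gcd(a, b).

242

gcd·lcm = product, so gcd = 7251570172/29965166 = 242.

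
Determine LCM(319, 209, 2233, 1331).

5133667

319 = 11 · 29; 209 = 11 · 19; 2233 = 7 · 11 · 29; 1331 = 11³
lcm takes max exponent of each prime: 7 · 11³ · 19 · 29 = 5133667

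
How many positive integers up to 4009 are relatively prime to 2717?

3188

2717 = 11·13·19. Inclusion–exclusion on these primes:
4009 − ⌊4009/11⌋ − ⌊4009/13⌋ − ⌊4009/19⌋ + ⌊4009/143⌋ + ⌊4009/209⌋ + ⌊4009/247⌋ − ⌊4009/2717⌋ = 3188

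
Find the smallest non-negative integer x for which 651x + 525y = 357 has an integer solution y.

7

Euclid: 651 = 1·525 + 126; 525 = 4·126 + 21; 126 = 6·21 + 0 → gcd = 21; 357 = 21·17.
Back-substitution yields 651·(-4) + 525·(5) = 21, so one solution is x = -4·17 = -68, y = 5·17 = 85.
Solutions in x differ by 525/21 = 25; the one in [0, 25) is -68 mod 25 = 7.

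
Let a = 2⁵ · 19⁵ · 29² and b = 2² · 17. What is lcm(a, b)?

max exponent per prime: 2⁵ · 17 · 19⁵ · 29² = 1132825196896

1132825196896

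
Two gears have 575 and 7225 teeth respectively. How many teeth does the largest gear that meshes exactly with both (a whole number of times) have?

575 = 5² · 23
7225 = 5² · 17²
Common: 5² = 25

25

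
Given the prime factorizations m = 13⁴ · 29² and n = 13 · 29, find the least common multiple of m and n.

24019801

max exponent per prime: 13⁴ · 29² = 24019801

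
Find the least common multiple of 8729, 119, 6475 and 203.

lcm(8729, 119) = 8729·119/gcd = 1038751/7 = 148393
lcm(148393, 6475) = 148393·6475/gcd = 960844675/7 = 137263525
lcm(137263525, 203) = 137263525·203/gcd = 27864495575/203 = 137263525

137263525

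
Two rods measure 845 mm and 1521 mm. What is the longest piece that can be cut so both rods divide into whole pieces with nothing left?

169

Euclid: 1521 = 1·845 + 676; 845 = 1·676 + 169; 676 = 4·169 + 0. Last nonzero remainder: 169.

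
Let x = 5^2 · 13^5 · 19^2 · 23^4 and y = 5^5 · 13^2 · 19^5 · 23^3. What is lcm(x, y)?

803981641637577771875

max exponent per prime: 5^5 · 13^5 · 19^5 · 23^4 = 803981641637577771875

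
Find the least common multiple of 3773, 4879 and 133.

49965839

3773 = 7³ · 11; 4879 = 7 · 17 · 41; 133 = 7 · 19
lcm takes max exponent of each prime: 7³ · 11 · 17 · 19 · 41 = 49965839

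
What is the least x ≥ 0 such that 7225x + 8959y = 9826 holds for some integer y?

gcd(7225, 8959) = 289 (Euclid: 8959 = 1·7225 + 1734; 7225 = 4·1734 + 289; 1734 = 6·289 + 0), and 289 | 9826.
Extended Euclid: 7225·(5) + 8959·(-4) = 289. Scale by 34: x₀ = 170.
General solution x = x₀ + 31t; reducing mod 31 gives x = 15 (and y = -11).

15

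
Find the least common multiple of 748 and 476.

5236

748 = 2² · 11 · 17; 476 = 2² · 7 · 17
max exponents: 2² · 7 · 11 · 17 = 5236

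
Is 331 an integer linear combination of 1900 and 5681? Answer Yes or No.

No

By Bézout, 1900s + 5681t = 331 has integer solutions iff gcd(1900, 5681) | 331.
Euclid: 5681 = 2·1900 + 1881; 1900 = 1·1881 + 19; 1881 = 99·19 + 0. gcd = 19; 331 mod 19 = 8. No.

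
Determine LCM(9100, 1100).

100100

9100 = 2² · 5² · 7 · 13; 1100 = 2² · 5² · 11
max exponents: 2² · 5² · 7 · 11 · 13 = 100100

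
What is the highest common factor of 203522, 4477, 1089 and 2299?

203522 = 2 · 11² · 29²; 4477 = 11² · 37; 1089 = 3² · 11²; 2299 = 11² · 19
gcd takes min exponent of each prime: 11² = 121

121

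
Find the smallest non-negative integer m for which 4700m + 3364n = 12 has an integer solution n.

209

Reduce mod 3364: 4700m ≡ 12 (mod 3364). With g = gcd(4700, 3364) = 4 dividing 12, divide through: 1175m ≡ 3 (mod 841).
Since gcd(1175, 841) = 1, m ≡ 3·(1175)⁻¹ ≡ 209 (mod 841). Smallest non-negative: 209.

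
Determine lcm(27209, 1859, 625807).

27209 = 7 · 13² · 23; 1859 = 11 · 13²; 625807 = 7 · 13² · 23²
lcm takes max exponent of each prime: 7 · 11 · 13² · 23² = 6883877

6883877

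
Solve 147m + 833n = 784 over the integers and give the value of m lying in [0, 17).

Reduce mod 833: 147m ≡ 784 (mod 833). With g = gcd(147, 833) = 49 dividing 784, divide through: 3m ≡ 16 (mod 17).
Since gcd(3, 17) = 1, m ≡ 16·(3)⁻¹ ≡ 11 (mod 17). Smallest non-negative: 11.

11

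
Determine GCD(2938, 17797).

13

2938 = 2 · 13 · 113
17797 = 13 · 37²
Common: 13 = 13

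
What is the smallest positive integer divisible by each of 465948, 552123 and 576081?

15121206824724

465948 = 2² · 3² · 7 · 43²; 552123 = 3³ · 11² · 13²; 576081 = 3² · 11² · 23²
lcm takes max exponent of each prime: 2² · 3³ · 7 · 11² · 13² · 23² · 43² = 15121206824724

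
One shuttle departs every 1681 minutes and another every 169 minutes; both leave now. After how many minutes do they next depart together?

284089

gcd first: 1681 = 9·169 + 160; 169 = 1·160 + 9; 160 = 17·9 + 7; 9 = 1·7 + 2; 7 = 3·2 + 1; 2 = 2·1 + 0 → gcd = 1
lcm = 1681·169/gcd = 284089/1 = 284089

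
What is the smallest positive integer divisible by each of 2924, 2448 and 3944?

lcm(2924, 2448) = 2924·2448/gcd = 7157952/68 = 105264
lcm(105264, 3944) = 105264·3944/gcd = 415161216/136 = 3052656

3052656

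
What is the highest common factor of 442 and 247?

442 = 2 · 13 · 17
247 = 13 · 19
Common: 13 = 13

13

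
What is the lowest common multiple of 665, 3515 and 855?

221445

665 = 5 · 7 · 19; 3515 = 5 · 19 · 37; 855 = 3² · 5 · 19
lcm takes max exponent of each prime: 3² · 5 · 7 · 19 · 37 = 221445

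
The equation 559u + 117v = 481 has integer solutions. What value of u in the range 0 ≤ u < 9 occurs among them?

Reduce mod 117: 559u ≡ 481 (mod 117). With g = gcd(559, 117) = 13 dividing 481, divide through: 43u ≡ 37 (mod 9).
Since gcd(43, 9) = 1, u ≡ 37·(43)⁻¹ ≡ 4 (mod 9). Smallest non-negative: 4.

4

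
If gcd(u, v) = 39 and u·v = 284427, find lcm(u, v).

gcd·lcm = product, so lcm = 284427/39 = 7293.

7293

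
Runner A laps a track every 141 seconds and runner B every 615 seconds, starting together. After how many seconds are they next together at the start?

28905

141 = 3 · 47; 615 = 3 · 5 · 41
max exponents: 3 · 5 · 41 · 47 = 28905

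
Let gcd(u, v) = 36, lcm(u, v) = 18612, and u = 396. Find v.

1692

u·v = gcd·lcm = 36·18612 = 670032, so v = 670032/396 = 1692.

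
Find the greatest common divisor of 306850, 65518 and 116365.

gcd(306850, 65518): 306850 = 4·65518 + 44778; 65518 = 1·44778 + 20740; 44778 = 2·20740 + 3298; 20740 = 6·3298 + 952; 3298 = 3·952 + 442; 952 = 2·442 + 68; 442 = 6·68 + 34; 68 = 2·34 + 0 → 34
gcd(34, 116365): 116365 = 3422·34 + 17; 34 = 2·17 + 0 → 17

17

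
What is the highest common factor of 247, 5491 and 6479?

247 = 13 · 19; 5491 = 17² · 19; 6479 = 11 · 19 · 31
gcd takes min exponent of each prime: 19 = 19

19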